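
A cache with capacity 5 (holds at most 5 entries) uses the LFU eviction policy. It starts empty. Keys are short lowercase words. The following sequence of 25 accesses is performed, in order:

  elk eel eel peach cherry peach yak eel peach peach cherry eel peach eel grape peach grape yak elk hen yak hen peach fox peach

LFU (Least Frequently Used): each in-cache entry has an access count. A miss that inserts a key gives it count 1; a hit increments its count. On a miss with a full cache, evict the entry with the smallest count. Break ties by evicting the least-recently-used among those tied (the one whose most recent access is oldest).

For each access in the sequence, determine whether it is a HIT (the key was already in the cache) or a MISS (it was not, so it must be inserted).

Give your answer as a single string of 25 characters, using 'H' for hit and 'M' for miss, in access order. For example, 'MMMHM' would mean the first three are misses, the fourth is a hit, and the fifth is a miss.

Answer: MMHMMHMHHHHHHHMHHHMMHHHMH

Derivation:
LFU simulation (capacity=5):
  1. access elk: MISS. Cache: [elk(c=1)]
  2. access eel: MISS. Cache: [elk(c=1) eel(c=1)]
  3. access eel: HIT, count now 2. Cache: [elk(c=1) eel(c=2)]
  4. access peach: MISS. Cache: [elk(c=1) peach(c=1) eel(c=2)]
  5. access cherry: MISS. Cache: [elk(c=1) peach(c=1) cherry(c=1) eel(c=2)]
  6. access peach: HIT, count now 2. Cache: [elk(c=1) cherry(c=1) eel(c=2) peach(c=2)]
  7. access yak: MISS. Cache: [elk(c=1) cherry(c=1) yak(c=1) eel(c=2) peach(c=2)]
  8. access eel: HIT, count now 3. Cache: [elk(c=1) cherry(c=1) yak(c=1) peach(c=2) eel(c=3)]
  9. access peach: HIT, count now 3. Cache: [elk(c=1) cherry(c=1) yak(c=1) eel(c=3) peach(c=3)]
  10. access peach: HIT, count now 4. Cache: [elk(c=1) cherry(c=1) yak(c=1) eel(c=3) peach(c=4)]
  11. access cherry: HIT, count now 2. Cache: [elk(c=1) yak(c=1) cherry(c=2) eel(c=3) peach(c=4)]
  12. access eel: HIT, count now 4. Cache: [elk(c=1) yak(c=1) cherry(c=2) peach(c=4) eel(c=4)]
  13. access peach: HIT, count now 5. Cache: [elk(c=1) yak(c=1) cherry(c=2) eel(c=4) peach(c=5)]
  14. access eel: HIT, count now 5. Cache: [elk(c=1) yak(c=1) cherry(c=2) peach(c=5) eel(c=5)]
  15. access grape: MISS, evict elk(c=1). Cache: [yak(c=1) grape(c=1) cherry(c=2) peach(c=5) eel(c=5)]
  16. access peach: HIT, count now 6. Cache: [yak(c=1) grape(c=1) cherry(c=2) eel(c=5) peach(c=6)]
  17. access grape: HIT, count now 2. Cache: [yak(c=1) cherry(c=2) grape(c=2) eel(c=5) peach(c=6)]
  18. access yak: HIT, count now 2. Cache: [cherry(c=2) grape(c=2) yak(c=2) eel(c=5) peach(c=6)]
  19. access elk: MISS, evict cherry(c=2). Cache: [elk(c=1) grape(c=2) yak(c=2) eel(c=5) peach(c=6)]
  20. access hen: MISS, evict elk(c=1). Cache: [hen(c=1) grape(c=2) yak(c=2) eel(c=5) peach(c=6)]
  21. access yak: HIT, count now 3. Cache: [hen(c=1) grape(c=2) yak(c=3) eel(c=5) peach(c=6)]
  22. access hen: HIT, count now 2. Cache: [grape(c=2) hen(c=2) yak(c=3) eel(c=5) peach(c=6)]
  23. access peach: HIT, count now 7. Cache: [grape(c=2) hen(c=2) yak(c=3) eel(c=5) peach(c=7)]
  24. access fox: MISS, evict grape(c=2). Cache: [fox(c=1) hen(c=2) yak(c=3) eel(c=5) peach(c=7)]
  25. access peach: HIT, count now 8. Cache: [fox(c=1) hen(c=2) yak(c=3) eel(c=5) peach(c=8)]
Total: 16 hits, 9 misses, 4 evictions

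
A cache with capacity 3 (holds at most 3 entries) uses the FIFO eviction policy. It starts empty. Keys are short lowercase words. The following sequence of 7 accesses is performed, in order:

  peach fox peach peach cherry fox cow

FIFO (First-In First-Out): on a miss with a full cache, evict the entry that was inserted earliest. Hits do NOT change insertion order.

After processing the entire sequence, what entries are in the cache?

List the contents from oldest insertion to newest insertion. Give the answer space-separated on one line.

FIFO simulation (capacity=3):
  1. access peach: MISS. Cache (old->new): [peach]
  2. access fox: MISS. Cache (old->new): [peach fox]
  3. access peach: HIT. Cache (old->new): [peach fox]
  4. access peach: HIT. Cache (old->new): [peach fox]
  5. access cherry: MISS. Cache (old->new): [peach fox cherry]
  6. access fox: HIT. Cache (old->new): [peach fox cherry]
  7. access cow: MISS, evict peach. Cache (old->new): [fox cherry cow]
Total: 3 hits, 4 misses, 1 evictions

Answer: fox cherry cow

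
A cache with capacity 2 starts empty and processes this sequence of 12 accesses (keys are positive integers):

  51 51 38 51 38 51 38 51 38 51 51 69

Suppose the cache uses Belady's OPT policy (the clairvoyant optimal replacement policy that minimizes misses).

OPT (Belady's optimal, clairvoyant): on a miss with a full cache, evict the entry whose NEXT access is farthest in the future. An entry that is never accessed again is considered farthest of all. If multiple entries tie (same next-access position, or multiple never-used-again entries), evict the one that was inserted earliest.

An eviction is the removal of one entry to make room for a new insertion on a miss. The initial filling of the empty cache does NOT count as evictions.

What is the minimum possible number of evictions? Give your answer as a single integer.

Answer: 1

Derivation:
OPT (Belady) simulation (capacity=2):
  1. access 51: MISS. Cache: [51]
  2. access 51: HIT. Next use of 51: step 4. Cache: [51]
  3. access 38: MISS. Cache: [51 38]
  4. access 51: HIT. Next use of 51: step 6. Cache: [51 38]
  5. access 38: HIT. Next use of 38: step 7. Cache: [51 38]
  6. access 51: HIT. Next use of 51: step 8. Cache: [51 38]
  7. access 38: HIT. Next use of 38: step 9. Cache: [51 38]
  8. access 51: HIT. Next use of 51: step 10. Cache: [51 38]
  9. access 38: HIT. Next use of 38: never. Cache: [51 38]
  10. access 51: HIT. Next use of 51: step 11. Cache: [51 38]
  11. access 51: HIT. Next use of 51: never. Cache: [51 38]
  12. access 69: MISS, evict 51 (next use: never). Cache: [38 69]
Total: 9 hits, 3 misses, 1 evictions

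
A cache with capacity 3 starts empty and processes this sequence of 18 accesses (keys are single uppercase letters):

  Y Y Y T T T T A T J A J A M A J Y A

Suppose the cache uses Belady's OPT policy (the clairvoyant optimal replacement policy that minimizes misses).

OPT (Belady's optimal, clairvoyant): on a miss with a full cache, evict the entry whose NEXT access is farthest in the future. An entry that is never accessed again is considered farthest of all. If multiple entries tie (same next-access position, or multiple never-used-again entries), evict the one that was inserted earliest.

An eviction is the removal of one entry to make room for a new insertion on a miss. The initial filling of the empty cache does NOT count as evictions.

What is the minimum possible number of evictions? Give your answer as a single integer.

OPT (Belady) simulation (capacity=3):
  1. access Y: MISS. Cache: [Y]
  2. access Y: HIT. Next use of Y: step 3. Cache: [Y]
  3. access Y: HIT. Next use of Y: step 17. Cache: [Y]
  4. access T: MISS. Cache: [Y T]
  5. access T: HIT. Next use of T: step 6. Cache: [Y T]
  6. access T: HIT. Next use of T: step 7. Cache: [Y T]
  7. access T: HIT. Next use of T: step 9. Cache: [Y T]
  8. access A: MISS. Cache: [Y T A]
  9. access T: HIT. Next use of T: never. Cache: [Y T A]
  10. access J: MISS, evict T (next use: never). Cache: [Y A J]
  11. access A: HIT. Next use of A: step 13. Cache: [Y A J]
  12. access J: HIT. Next use of J: step 16. Cache: [Y A J]
  13. access A: HIT. Next use of A: step 15. Cache: [Y A J]
  14. access M: MISS, evict Y (next use: step 17). Cache: [A J M]
  15. access A: HIT. Next use of A: step 18. Cache: [A J M]
  16. access J: HIT. Next use of J: never. Cache: [A J M]
  17. access Y: MISS, evict J (next use: never). Cache: [A M Y]
  18. access A: HIT. Next use of A: never. Cache: [A M Y]
Total: 12 hits, 6 misses, 3 evictions

Answer: 3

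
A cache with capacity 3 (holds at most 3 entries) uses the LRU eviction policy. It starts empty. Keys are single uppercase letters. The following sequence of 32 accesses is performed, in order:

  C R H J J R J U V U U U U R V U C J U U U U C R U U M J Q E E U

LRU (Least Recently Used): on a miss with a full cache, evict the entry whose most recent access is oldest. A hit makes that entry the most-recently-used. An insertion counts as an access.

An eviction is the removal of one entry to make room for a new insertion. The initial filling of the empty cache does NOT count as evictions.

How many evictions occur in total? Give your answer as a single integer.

LRU simulation (capacity=3):
  1. access C: MISS. Cache (LRU->MRU): [C]
  2. access R: MISS. Cache (LRU->MRU): [C R]
  3. access H: MISS. Cache (LRU->MRU): [C R H]
  4. access J: MISS, evict C. Cache (LRU->MRU): [R H J]
  5. access J: HIT. Cache (LRU->MRU): [R H J]
  6. access R: HIT. Cache (LRU->MRU): [H J R]
  7. access J: HIT. Cache (LRU->MRU): [H R J]
  8. access U: MISS, evict H. Cache (LRU->MRU): [R J U]
  9. access V: MISS, evict R. Cache (LRU->MRU): [J U V]
  10. access U: HIT. Cache (LRU->MRU): [J V U]
  11. access U: HIT. Cache (LRU->MRU): [J V U]
  12. access U: HIT. Cache (LRU->MRU): [J V U]
  13. access U: HIT. Cache (LRU->MRU): [J V U]
  14. access R: MISS, evict J. Cache (LRU->MRU): [V U R]
  15. access V: HIT. Cache (LRU->MRU): [U R V]
  16. access U: HIT. Cache (LRU->MRU): [R V U]
  17. access C: MISS, evict R. Cache (LRU->MRU): [V U C]
  18. access J: MISS, evict V. Cache (LRU->MRU): [U C J]
  19. access U: HIT. Cache (LRU->MRU): [C J U]
  20. access U: HIT. Cache (LRU->MRU): [C J U]
  21. access U: HIT. Cache (LRU->MRU): [C J U]
  22. access U: HIT. Cache (LRU->MRU): [C J U]
  23. access C: HIT. Cache (LRU->MRU): [J U C]
  24. access R: MISS, evict J. Cache (LRU->MRU): [U C R]
  25. access U: HIT. Cache (LRU->MRU): [C R U]
  26. access U: HIT. Cache (LRU->MRU): [C R U]
  27. access M: MISS, evict C. Cache (LRU->MRU): [R U M]
  28. access J: MISS, evict R. Cache (LRU->MRU): [U M J]
  29. access Q: MISS, evict U. Cache (LRU->MRU): [M J Q]
  30. access E: MISS, evict M. Cache (LRU->MRU): [J Q E]
  31. access E: HIT. Cache (LRU->MRU): [J Q E]
  32. access U: MISS, evict J. Cache (LRU->MRU): [Q E U]
Total: 17 hits, 15 misses, 12 evictions

Answer: 12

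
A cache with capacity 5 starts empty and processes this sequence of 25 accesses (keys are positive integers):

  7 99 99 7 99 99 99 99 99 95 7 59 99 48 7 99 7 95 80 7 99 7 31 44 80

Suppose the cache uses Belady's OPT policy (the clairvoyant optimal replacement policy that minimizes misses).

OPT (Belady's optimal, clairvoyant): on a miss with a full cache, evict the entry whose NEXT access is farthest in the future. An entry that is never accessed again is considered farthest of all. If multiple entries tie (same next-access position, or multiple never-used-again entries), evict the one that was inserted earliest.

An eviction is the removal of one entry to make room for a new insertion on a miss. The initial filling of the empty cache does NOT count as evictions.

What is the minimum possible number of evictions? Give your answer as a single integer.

Answer: 3

Derivation:
OPT (Belady) simulation (capacity=5):
  1. access 7: MISS. Cache: [7]
  2. access 99: MISS. Cache: [7 99]
  3. access 99: HIT. Next use of 99: step 5. Cache: [7 99]
  4. access 7: HIT. Next use of 7: step 11. Cache: [7 99]
  5. access 99: HIT. Next use of 99: step 6. Cache: [7 99]
  6. access 99: HIT. Next use of 99: step 7. Cache: [7 99]
  7. access 99: HIT. Next use of 99: step 8. Cache: [7 99]
  8. access 99: HIT. Next use of 99: step 9. Cache: [7 99]
  9. access 99: HIT. Next use of 99: step 13. Cache: [7 99]
  10. access 95: MISS. Cache: [7 99 95]
  11. access 7: HIT. Next use of 7: step 15. Cache: [7 99 95]
  12. access 59: MISS. Cache: [7 99 95 59]
  13. access 99: HIT. Next use of 99: step 16. Cache: [7 99 95 59]
  14. access 48: MISS. Cache: [7 99 95 59 48]
  15. access 7: HIT. Next use of 7: step 17. Cache: [7 99 95 59 48]
  16. access 99: HIT. Next use of 99: step 21. Cache: [7 99 95 59 48]
  17. access 7: HIT. Next use of 7: step 20. Cache: [7 99 95 59 48]
  18. access 95: HIT. Next use of 95: never. Cache: [7 99 95 59 48]
  19. access 80: MISS, evict 95 (next use: never). Cache: [7 99 59 48 80]
  20. access 7: HIT. Next use of 7: step 22. Cache: [7 99 59 48 80]
  21. access 99: HIT. Next use of 99: never. Cache: [7 99 59 48 80]
  22. access 7: HIT. Next use of 7: never. Cache: [7 99 59 48 80]
  23. access 31: MISS, evict 7 (next use: never). Cache: [99 59 48 80 31]
  24. access 44: MISS, evict 99 (next use: never). Cache: [59 48 80 31 44]
  25. access 80: HIT. Next use of 80: never. Cache: [59 48 80 31 44]
Total: 17 hits, 8 misses, 3 evictions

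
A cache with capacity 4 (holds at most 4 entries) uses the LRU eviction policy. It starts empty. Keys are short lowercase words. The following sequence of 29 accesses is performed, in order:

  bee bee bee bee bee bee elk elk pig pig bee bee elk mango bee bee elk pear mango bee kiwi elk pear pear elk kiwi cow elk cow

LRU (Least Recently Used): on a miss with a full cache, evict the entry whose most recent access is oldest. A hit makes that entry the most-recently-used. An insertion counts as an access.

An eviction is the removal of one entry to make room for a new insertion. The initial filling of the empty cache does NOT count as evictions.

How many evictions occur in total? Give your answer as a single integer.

Answer: 5

Derivation:
LRU simulation (capacity=4):
  1. access bee: MISS. Cache (LRU->MRU): [bee]
  2. access bee: HIT. Cache (LRU->MRU): [bee]
  3. access bee: HIT. Cache (LRU->MRU): [bee]
  4. access bee: HIT. Cache (LRU->MRU): [bee]
  5. access bee: HIT. Cache (LRU->MRU): [bee]
  6. access bee: HIT. Cache (LRU->MRU): [bee]
  7. access elk: MISS. Cache (LRU->MRU): [bee elk]
  8. access elk: HIT. Cache (LRU->MRU): [bee elk]
  9. access pig: MISS. Cache (LRU->MRU): [bee elk pig]
  10. access pig: HIT. Cache (LRU->MRU): [bee elk pig]
  11. access bee: HIT. Cache (LRU->MRU): [elk pig bee]
  12. access bee: HIT. Cache (LRU->MRU): [elk pig bee]
  13. access elk: HIT. Cache (LRU->MRU): [pig bee elk]
  14. access mango: MISS. Cache (LRU->MRU): [pig bee elk mango]
  15. access bee: HIT. Cache (LRU->MRU): [pig elk mango bee]
  16. access bee: HIT. Cache (LRU->MRU): [pig elk mango bee]
  17. access elk: HIT. Cache (LRU->MRU): [pig mango bee elk]
  18. access pear: MISS, evict pig. Cache (LRU->MRU): [mango bee elk pear]
  19. access mango: HIT. Cache (LRU->MRU): [bee elk pear mango]
  20. access bee: HIT. Cache (LRU->MRU): [elk pear mango bee]
  21. access kiwi: MISS, evict elk. Cache (LRU->MRU): [pear mango bee kiwi]
  22. access elk: MISS, evict pear. Cache (LRU->MRU): [mango bee kiwi elk]
  23. access pear: MISS, evict mango. Cache (LRU->MRU): [bee kiwi elk pear]
  24. access pear: HIT. Cache (LRU->MRU): [bee kiwi elk pear]
  25. access elk: HIT. Cache (LRU->MRU): [bee kiwi pear elk]
  26. access kiwi: HIT. Cache (LRU->MRU): [bee pear elk kiwi]
  27. access cow: MISS, evict bee. Cache (LRU->MRU): [pear elk kiwi cow]
  28. access elk: HIT. Cache (LRU->MRU): [pear kiwi cow elk]
  29. access cow: HIT. Cache (LRU->MRU): [pear kiwi elk cow]
Total: 20 hits, 9 misses, 5 evictions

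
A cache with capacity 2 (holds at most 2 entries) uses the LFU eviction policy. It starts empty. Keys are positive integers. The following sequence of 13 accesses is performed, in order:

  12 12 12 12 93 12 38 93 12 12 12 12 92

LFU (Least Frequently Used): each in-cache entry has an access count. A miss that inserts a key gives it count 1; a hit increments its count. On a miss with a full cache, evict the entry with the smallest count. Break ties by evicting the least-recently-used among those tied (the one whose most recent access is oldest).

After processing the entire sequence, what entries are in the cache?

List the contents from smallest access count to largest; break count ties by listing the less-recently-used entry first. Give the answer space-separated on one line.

LFU simulation (capacity=2):
  1. access 12: MISS. Cache: [12(c=1)]
  2. access 12: HIT, count now 2. Cache: [12(c=2)]
  3. access 12: HIT, count now 3. Cache: [12(c=3)]
  4. access 12: HIT, count now 4. Cache: [12(c=4)]
  5. access 93: MISS. Cache: [93(c=1) 12(c=4)]
  6. access 12: HIT, count now 5. Cache: [93(c=1) 12(c=5)]
  7. access 38: MISS, evict 93(c=1). Cache: [38(c=1) 12(c=5)]
  8. access 93: MISS, evict 38(c=1). Cache: [93(c=1) 12(c=5)]
  9. access 12: HIT, count now 6. Cache: [93(c=1) 12(c=6)]
  10. access 12: HIT, count now 7. Cache: [93(c=1) 12(c=7)]
  11. access 12: HIT, count now 8. Cache: [93(c=1) 12(c=8)]
  12. access 12: HIT, count now 9. Cache: [93(c=1) 12(c=9)]
  13. access 92: MISS, evict 93(c=1). Cache: [92(c=1) 12(c=9)]
Total: 8 hits, 5 misses, 3 evictions

Answer: 92 12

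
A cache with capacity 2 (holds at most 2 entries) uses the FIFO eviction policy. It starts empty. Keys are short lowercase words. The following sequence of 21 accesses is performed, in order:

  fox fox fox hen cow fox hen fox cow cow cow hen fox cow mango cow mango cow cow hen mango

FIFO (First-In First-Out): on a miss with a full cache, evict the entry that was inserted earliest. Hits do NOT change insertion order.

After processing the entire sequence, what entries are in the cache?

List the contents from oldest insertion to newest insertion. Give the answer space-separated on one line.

FIFO simulation (capacity=2):
  1. access fox: MISS. Cache (old->new): [fox]
  2. access fox: HIT. Cache (old->new): [fox]
  3. access fox: HIT. Cache (old->new): [fox]
  4. access hen: MISS. Cache (old->new): [fox hen]
  5. access cow: MISS, evict fox. Cache (old->new): [hen cow]
  6. access fox: MISS, evict hen. Cache (old->new): [cow fox]
  7. access hen: MISS, evict cow. Cache (old->new): [fox hen]
  8. access fox: HIT. Cache (old->new): [fox hen]
  9. access cow: MISS, evict fox. Cache (old->new): [hen cow]
  10. access cow: HIT. Cache (old->new): [hen cow]
  11. access cow: HIT. Cache (old->new): [hen cow]
  12. access hen: HIT. Cache (old->new): [hen cow]
  13. access fox: MISS, evict hen. Cache (old->new): [cow fox]
  14. access cow: HIT. Cache (old->new): [cow fox]
  15. access mango: MISS, evict cow. Cache (old->new): [fox mango]
  16. access cow: MISS, evict fox. Cache (old->new): [mango cow]
  17. access mango: HIT. Cache (old->new): [mango cow]
  18. access cow: HIT. Cache (old->new): [mango cow]
  19. access cow: HIT. Cache (old->new): [mango cow]
  20. access hen: MISS, evict mango. Cache (old->new): [cow hen]
  21. access mango: MISS, evict cow. Cache (old->new): [hen mango]
Total: 10 hits, 11 misses, 9 evictions

Answer: hen mango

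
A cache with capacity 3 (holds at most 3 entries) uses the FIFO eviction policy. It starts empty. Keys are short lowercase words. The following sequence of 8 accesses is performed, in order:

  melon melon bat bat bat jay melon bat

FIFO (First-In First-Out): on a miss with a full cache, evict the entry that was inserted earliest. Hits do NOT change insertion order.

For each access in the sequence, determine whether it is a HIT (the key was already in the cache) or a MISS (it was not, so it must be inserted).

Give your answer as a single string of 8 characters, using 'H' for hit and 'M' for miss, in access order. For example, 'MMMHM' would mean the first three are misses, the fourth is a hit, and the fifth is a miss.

FIFO simulation (capacity=3):
  1. access melon: MISS. Cache (old->new): [melon]
  2. access melon: HIT. Cache (old->new): [melon]
  3. access bat: MISS. Cache (old->new): [melon bat]
  4. access bat: HIT. Cache (old->new): [melon bat]
  5. access bat: HIT. Cache (old->new): [melon bat]
  6. access jay: MISS. Cache (old->new): [melon bat jay]
  7. access melon: HIT. Cache (old->new): [melon bat jay]
  8. access bat: HIT. Cache (old->new): [melon bat jay]
Total: 5 hits, 3 misses, 0 evictions

Answer: MHMHHMHH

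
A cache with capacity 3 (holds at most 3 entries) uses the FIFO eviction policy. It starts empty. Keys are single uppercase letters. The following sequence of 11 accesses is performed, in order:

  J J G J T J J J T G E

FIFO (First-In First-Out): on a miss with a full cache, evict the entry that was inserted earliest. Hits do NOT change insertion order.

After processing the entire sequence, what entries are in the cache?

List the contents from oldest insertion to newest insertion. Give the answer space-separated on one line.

FIFO simulation (capacity=3):
  1. access J: MISS. Cache (old->new): [J]
  2. access J: HIT. Cache (old->new): [J]
  3. access G: MISS. Cache (old->new): [J G]
  4. access J: HIT. Cache (old->new): [J G]
  5. access T: MISS. Cache (old->new): [J G T]
  6. access J: HIT. Cache (old->new): [J G T]
  7. access J: HIT. Cache (old->new): [J G T]
  8. access J: HIT. Cache (old->new): [J G T]
  9. access T: HIT. Cache (old->new): [J G T]
  10. access G: HIT. Cache (old->new): [J G T]
  11. access E: MISS, evict J. Cache (old->new): [G T E]
Total: 7 hits, 4 misses, 1 evictions

Answer: G T E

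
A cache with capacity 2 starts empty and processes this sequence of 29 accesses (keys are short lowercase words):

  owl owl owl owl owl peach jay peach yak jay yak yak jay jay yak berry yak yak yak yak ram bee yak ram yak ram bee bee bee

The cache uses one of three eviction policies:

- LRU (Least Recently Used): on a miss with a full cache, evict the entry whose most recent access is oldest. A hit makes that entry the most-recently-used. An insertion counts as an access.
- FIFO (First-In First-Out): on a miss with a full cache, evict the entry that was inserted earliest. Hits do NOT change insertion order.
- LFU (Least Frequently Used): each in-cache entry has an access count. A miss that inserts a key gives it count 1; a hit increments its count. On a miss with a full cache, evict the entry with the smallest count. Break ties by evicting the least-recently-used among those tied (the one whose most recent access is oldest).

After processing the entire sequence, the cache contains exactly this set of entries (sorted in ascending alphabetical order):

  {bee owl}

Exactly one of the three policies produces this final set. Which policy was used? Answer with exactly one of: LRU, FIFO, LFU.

Simulating under each policy and comparing final sets:
  LRU: final set = {bee ram} -> differs
  FIFO: final set = {bee ram} -> differs
  LFU: final set = {bee owl} -> MATCHES target
Only LFU produces the target set.

Answer: LFU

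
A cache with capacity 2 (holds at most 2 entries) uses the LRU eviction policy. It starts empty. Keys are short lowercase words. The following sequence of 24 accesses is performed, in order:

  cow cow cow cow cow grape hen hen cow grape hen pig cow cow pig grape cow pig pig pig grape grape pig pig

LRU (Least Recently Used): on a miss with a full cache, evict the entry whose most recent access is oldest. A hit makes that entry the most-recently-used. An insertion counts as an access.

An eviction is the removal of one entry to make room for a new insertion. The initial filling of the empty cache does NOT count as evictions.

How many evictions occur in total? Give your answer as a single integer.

LRU simulation (capacity=2):
  1. access cow: MISS. Cache (LRU->MRU): [cow]
  2. access cow: HIT. Cache (LRU->MRU): [cow]
  3. access cow: HIT. Cache (LRU->MRU): [cow]
  4. access cow: HIT. Cache (LRU->MRU): [cow]
  5. access cow: HIT. Cache (LRU->MRU): [cow]
  6. access grape: MISS. Cache (LRU->MRU): [cow grape]
  7. access hen: MISS, evict cow. Cache (LRU->MRU): [grape hen]
  8. access hen: HIT. Cache (LRU->MRU): [grape hen]
  9. access cow: MISS, evict grape. Cache (LRU->MRU): [hen cow]
  10. access grape: MISS, evict hen. Cache (LRU->MRU): [cow grape]
  11. access hen: MISS, evict cow. Cache (LRU->MRU): [grape hen]
  12. access pig: MISS, evict grape. Cache (LRU->MRU): [hen pig]
  13. access cow: MISS, evict hen. Cache (LRU->MRU): [pig cow]
  14. access cow: HIT. Cache (LRU->MRU): [pig cow]
  15. access pig: HIT. Cache (LRU->MRU): [cow pig]
  16. access grape: MISS, evict cow. Cache (LRU->MRU): [pig grape]
  17. access cow: MISS, evict pig. Cache (LRU->MRU): [grape cow]
  18. access pig: MISS, evict grape. Cache (LRU->MRU): [cow pig]
  19. access pig: HIT. Cache (LRU->MRU): [cow pig]
  20. access pig: HIT. Cache (LRU->MRU): [cow pig]
  21. access grape: MISS, evict cow. Cache (LRU->MRU): [pig grape]
  22. access grape: HIT. Cache (LRU->MRU): [pig grape]
  23. access pig: HIT. Cache (LRU->MRU): [grape pig]
  24. access pig: HIT. Cache (LRU->MRU): [grape pig]
Total: 12 hits, 12 misses, 10 evictions

Answer: 10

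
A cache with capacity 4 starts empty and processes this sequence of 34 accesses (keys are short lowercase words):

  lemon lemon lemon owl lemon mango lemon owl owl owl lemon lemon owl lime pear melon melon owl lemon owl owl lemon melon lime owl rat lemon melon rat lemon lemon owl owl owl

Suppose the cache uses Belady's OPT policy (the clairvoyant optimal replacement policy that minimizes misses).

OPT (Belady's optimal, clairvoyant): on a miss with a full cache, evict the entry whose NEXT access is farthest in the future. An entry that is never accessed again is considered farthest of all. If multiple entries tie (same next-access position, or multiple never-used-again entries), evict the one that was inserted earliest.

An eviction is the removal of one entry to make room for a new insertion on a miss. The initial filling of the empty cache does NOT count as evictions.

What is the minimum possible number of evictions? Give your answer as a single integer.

OPT (Belady) simulation (capacity=4):
  1. access lemon: MISS. Cache: [lemon]
  2. access lemon: HIT. Next use of lemon: step 3. Cache: [lemon]
  3. access lemon: HIT. Next use of lemon: step 5. Cache: [lemon]
  4. access owl: MISS. Cache: [lemon owl]
  5. access lemon: HIT. Next use of lemon: step 7. Cache: [lemon owl]
  6. access mango: MISS. Cache: [lemon owl mango]
  7. access lemon: HIT. Next use of lemon: step 11. Cache: [lemon owl mango]
  8. access owl: HIT. Next use of owl: step 9. Cache: [lemon owl mango]
  9. access owl: HIT. Next use of owl: step 10. Cache: [lemon owl mango]
  10. access owl: HIT. Next use of owl: step 13. Cache: [lemon owl mango]
  11. access lemon: HIT. Next use of lemon: step 12. Cache: [lemon owl mango]
  12. access lemon: HIT. Next use of lemon: step 19. Cache: [lemon owl mango]
  13. access owl: HIT. Next use of owl: step 18. Cache: [lemon owl mango]
  14. access lime: MISS. Cache: [lemon owl mango lime]
  15. access pear: MISS, evict mango (next use: never). Cache: [lemon owl lime pear]
  16. access melon: MISS, evict pear (next use: never). Cache: [lemon owl lime melon]
  17. access melon: HIT. Next use of melon: step 23. Cache: [lemon owl lime melon]
  18. access owl: HIT. Next use of owl: step 20. Cache: [lemon owl lime melon]
  19. access lemon: HIT. Next use of lemon: step 22. Cache: [lemon owl lime melon]
  20. access owl: HIT. Next use of owl: step 21. Cache: [lemon owl lime melon]
  21. access owl: HIT. Next use of owl: step 25. Cache: [lemon owl lime melon]
  22. access lemon: HIT. Next use of lemon: step 27. Cache: [lemon owl lime melon]
  23. access melon: HIT. Next use of melon: step 28. Cache: [lemon owl lime melon]
  24. access lime: HIT. Next use of lime: never. Cache: [lemon owl lime melon]
  25. access owl: HIT. Next use of owl: step 32. Cache: [lemon owl lime melon]
  26. access rat: MISS, evict lime (next use: never). Cache: [lemon owl melon rat]
  27. access lemon: HIT. Next use of lemon: step 30. Cache: [lemon owl melon rat]
  28. access melon: HIT. Next use of melon: never. Cache: [lemon owl melon rat]
  29. access rat: HIT. Next use of rat: never. Cache: [lemon owl melon rat]
  30. access lemon: HIT. Next use of lemon: step 31. Cache: [lemon owl melon rat]
  31. access lemon: HIT. Next use of lemon: never. Cache: [lemon owl melon rat]
  32. access owl: HIT. Next use of owl: step 33. Cache: [lemon owl melon rat]
  33. access owl: HIT. Next use of owl: step 34. Cache: [lemon owl melon rat]
  34. access owl: HIT. Next use of owl: never. Cache: [lemon owl melon rat]
Total: 27 hits, 7 misses, 3 evictions

Answer: 3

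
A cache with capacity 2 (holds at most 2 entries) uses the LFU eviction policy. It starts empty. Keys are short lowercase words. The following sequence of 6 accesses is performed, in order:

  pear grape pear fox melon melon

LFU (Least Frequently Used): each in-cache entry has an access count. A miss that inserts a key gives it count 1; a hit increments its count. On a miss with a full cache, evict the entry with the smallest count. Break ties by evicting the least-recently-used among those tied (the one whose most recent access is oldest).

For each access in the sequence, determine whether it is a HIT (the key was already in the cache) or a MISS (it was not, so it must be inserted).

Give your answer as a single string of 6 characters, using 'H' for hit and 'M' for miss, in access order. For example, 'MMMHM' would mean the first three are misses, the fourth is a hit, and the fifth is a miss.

LFU simulation (capacity=2):
  1. access pear: MISS. Cache: [pear(c=1)]
  2. access grape: MISS. Cache: [pear(c=1) grape(c=1)]
  3. access pear: HIT, count now 2. Cache: [grape(c=1) pear(c=2)]
  4. access fox: MISS, evict grape(c=1). Cache: [fox(c=1) pear(c=2)]
  5. access melon: MISS, evict fox(c=1). Cache: [melon(c=1) pear(c=2)]
  6. access melon: HIT, count now 2. Cache: [pear(c=2) melon(c=2)]
Total: 2 hits, 4 misses, 2 evictions

Answer: MMHMMH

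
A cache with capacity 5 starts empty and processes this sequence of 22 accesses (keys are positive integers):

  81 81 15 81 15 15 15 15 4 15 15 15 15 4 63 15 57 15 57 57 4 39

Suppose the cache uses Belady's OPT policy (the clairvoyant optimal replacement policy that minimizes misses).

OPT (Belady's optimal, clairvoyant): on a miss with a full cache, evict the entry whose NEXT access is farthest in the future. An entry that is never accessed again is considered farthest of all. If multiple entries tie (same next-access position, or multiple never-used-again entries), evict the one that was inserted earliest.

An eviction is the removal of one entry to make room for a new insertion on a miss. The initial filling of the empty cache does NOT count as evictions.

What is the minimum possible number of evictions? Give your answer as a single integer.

OPT (Belady) simulation (capacity=5):
  1. access 81: MISS. Cache: [81]
  2. access 81: HIT. Next use of 81: step 4. Cache: [81]
  3. access 15: MISS. Cache: [81 15]
  4. access 81: HIT. Next use of 81: never. Cache: [81 15]
  5. access 15: HIT. Next use of 15: step 6. Cache: [81 15]
  6. access 15: HIT. Next use of 15: step 7. Cache: [81 15]
  7. access 15: HIT. Next use of 15: step 8. Cache: [81 15]
  8. access 15: HIT. Next use of 15: step 10. Cache: [81 15]
  9. access 4: MISS. Cache: [81 15 4]
  10. access 15: HIT. Next use of 15: step 11. Cache: [81 15 4]
  11. access 15: HIT. Next use of 15: step 12. Cache: [81 15 4]
  12. access 15: HIT. Next use of 15: step 13. Cache: [81 15 4]
  13. access 15: HIT. Next use of 15: step 16. Cache: [81 15 4]
  14. access 4: HIT. Next use of 4: step 21. Cache: [81 15 4]
  15. access 63: MISS. Cache: [81 15 4 63]
  16. access 15: HIT. Next use of 15: step 18. Cache: [81 15 4 63]
  17. access 57: MISS. Cache: [81 15 4 63 57]
  18. access 15: HIT. Next use of 15: never. Cache: [81 15 4 63 57]
  19. access 57: HIT. Next use of 57: step 20. Cache: [81 15 4 63 57]
  20. access 57: HIT. Next use of 57: never. Cache: [81 15 4 63 57]
  21. access 4: HIT. Next use of 4: never. Cache: [81 15 4 63 57]
  22. access 39: MISS, evict 81 (next use: never). Cache: [15 4 63 57 39]
Total: 16 hits, 6 misses, 1 evictions

Answer: 1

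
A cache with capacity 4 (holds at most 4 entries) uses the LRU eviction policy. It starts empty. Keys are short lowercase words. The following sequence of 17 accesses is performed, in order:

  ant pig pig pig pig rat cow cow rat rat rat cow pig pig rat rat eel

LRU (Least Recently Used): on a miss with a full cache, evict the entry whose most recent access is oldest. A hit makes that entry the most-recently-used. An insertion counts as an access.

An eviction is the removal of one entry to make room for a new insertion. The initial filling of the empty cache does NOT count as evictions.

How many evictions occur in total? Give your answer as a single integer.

LRU simulation (capacity=4):
  1. access ant: MISS. Cache (LRU->MRU): [ant]
  2. access pig: MISS. Cache (LRU->MRU): [ant pig]
  3. access pig: HIT. Cache (LRU->MRU): [ant pig]
  4. access pig: HIT. Cache (LRU->MRU): [ant pig]
  5. access pig: HIT. Cache (LRU->MRU): [ant pig]
  6. access rat: MISS. Cache (LRU->MRU): [ant pig rat]
  7. access cow: MISS. Cache (LRU->MRU): [ant pig rat cow]
  8. access cow: HIT. Cache (LRU->MRU): [ant pig rat cow]
  9. access rat: HIT. Cache (LRU->MRU): [ant pig cow rat]
  10. access rat: HIT. Cache (LRU->MRU): [ant pig cow rat]
  11. access rat: HIT. Cache (LRU->MRU): [ant pig cow rat]
  12. access cow: HIT. Cache (LRU->MRU): [ant pig rat cow]
  13. access pig: HIT. Cache (LRU->MRU): [ant rat cow pig]
  14. access pig: HIT. Cache (LRU->MRU): [ant rat cow pig]
  15. access rat: HIT. Cache (LRU->MRU): [ant cow pig rat]
  16. access rat: HIT. Cache (LRU->MRU): [ant cow pig rat]
  17. access eel: MISS, evict ant. Cache (LRU->MRU): [cow pig rat eel]
Total: 12 hits, 5 misses, 1 evictions

Answer: 1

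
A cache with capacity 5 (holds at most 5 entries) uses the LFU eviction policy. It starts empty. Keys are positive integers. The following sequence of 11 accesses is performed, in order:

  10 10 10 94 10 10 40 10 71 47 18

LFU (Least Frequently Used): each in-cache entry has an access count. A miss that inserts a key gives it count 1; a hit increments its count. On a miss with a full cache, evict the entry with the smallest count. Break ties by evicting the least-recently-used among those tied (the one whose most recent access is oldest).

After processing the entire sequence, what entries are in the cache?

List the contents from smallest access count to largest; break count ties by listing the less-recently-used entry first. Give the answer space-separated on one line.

LFU simulation (capacity=5):
  1. access 10: MISS. Cache: [10(c=1)]
  2. access 10: HIT, count now 2. Cache: [10(c=2)]
  3. access 10: HIT, count now 3. Cache: [10(c=3)]
  4. access 94: MISS. Cache: [94(c=1) 10(c=3)]
  5. access 10: HIT, count now 4. Cache: [94(c=1) 10(c=4)]
  6. access 10: HIT, count now 5. Cache: [94(c=1) 10(c=5)]
  7. access 40: MISS. Cache: [94(c=1) 40(c=1) 10(c=5)]
  8. access 10: HIT, count now 6. Cache: [94(c=1) 40(c=1) 10(c=6)]
  9. access 71: MISS. Cache: [94(c=1) 40(c=1) 71(c=1) 10(c=6)]
  10. access 47: MISS. Cache: [94(c=1) 40(c=1) 71(c=1) 47(c=1) 10(c=6)]
  11. access 18: MISS, evict 94(c=1). Cache: [40(c=1) 71(c=1) 47(c=1) 18(c=1) 10(c=6)]
Total: 5 hits, 6 misses, 1 evictions

Answer: 40 71 47 18 10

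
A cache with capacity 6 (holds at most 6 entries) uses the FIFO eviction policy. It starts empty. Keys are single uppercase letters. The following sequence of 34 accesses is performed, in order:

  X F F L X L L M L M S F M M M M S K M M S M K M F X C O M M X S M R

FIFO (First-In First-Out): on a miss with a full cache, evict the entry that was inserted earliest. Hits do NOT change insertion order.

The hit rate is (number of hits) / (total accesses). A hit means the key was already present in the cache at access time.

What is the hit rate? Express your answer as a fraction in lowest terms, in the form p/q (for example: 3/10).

Answer: 12/17

Derivation:
FIFO simulation (capacity=6):
  1. access X: MISS. Cache (old->new): [X]
  2. access F: MISS. Cache (old->new): [X F]
  3. access F: HIT. Cache (old->new): [X F]
  4. access L: MISS. Cache (old->new): [X F L]
  5. access X: HIT. Cache (old->new): [X F L]
  6. access L: HIT. Cache (old->new): [X F L]
  7. access L: HIT. Cache (old->new): [X F L]
  8. access M: MISS. Cache (old->new): [X F L M]
  9. access L: HIT. Cache (old->new): [X F L M]
  10. access M: HIT. Cache (old->new): [X F L M]
  11. access S: MISS. Cache (old->new): [X F L M S]
  12. access F: HIT. Cache (old->new): [X F L M S]
  13. access M: HIT. Cache (old->new): [X F L M S]
  14. access M: HIT. Cache (old->new): [X F L M S]
  15. access M: HIT. Cache (old->new): [X F L M S]
  16. access M: HIT. Cache (old->new): [X F L M S]
  17. access S: HIT. Cache (old->new): [X F L M S]
  18. access K: MISS. Cache (old->new): [X F L M S K]
  19. access M: HIT. Cache (old->new): [X F L M S K]
  20. access M: HIT. Cache (old->new): [X F L M S K]
  21. access S: HIT. Cache (old->new): [X F L M S K]
  22. access M: HIT. Cache (old->new): [X F L M S K]
  23. access K: HIT. Cache (old->new): [X F L M S K]
  24. access M: HIT. Cache (old->new): [X F L M S K]
  25. access F: HIT. Cache (old->new): [X F L M S K]
  26. access X: HIT. Cache (old->new): [X F L M S K]
  27. access C: MISS, evict X. Cache (old->new): [F L M S K C]
  28. access O: MISS, evict F. Cache (old->new): [L M S K C O]
  29. access M: HIT. Cache (old->new): [L M S K C O]
  30. access M: HIT. Cache (old->new): [L M S K C O]
  31. access X: MISS, evict L. Cache (old->new): [M S K C O X]
  32. access S: HIT. Cache (old->new): [M S K C O X]
  33. access M: HIT. Cache (old->new): [M S K C O X]
  34. access R: MISS, evict M. Cache (old->new): [S K C O X R]
Total: 24 hits, 10 misses, 4 evictions

Hit rate = 24/34 = 12/17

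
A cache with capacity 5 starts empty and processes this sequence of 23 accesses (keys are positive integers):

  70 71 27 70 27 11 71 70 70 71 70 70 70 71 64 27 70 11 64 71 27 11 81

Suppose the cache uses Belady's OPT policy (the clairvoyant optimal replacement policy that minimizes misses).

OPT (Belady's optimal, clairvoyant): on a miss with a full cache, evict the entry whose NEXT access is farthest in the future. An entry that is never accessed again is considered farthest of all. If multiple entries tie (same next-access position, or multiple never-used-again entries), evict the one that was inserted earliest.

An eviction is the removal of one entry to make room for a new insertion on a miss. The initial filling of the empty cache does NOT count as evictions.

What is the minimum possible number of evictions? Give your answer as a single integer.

Answer: 1

Derivation:
OPT (Belady) simulation (capacity=5):
  1. access 70: MISS. Cache: [70]
  2. access 71: MISS. Cache: [70 71]
  3. access 27: MISS. Cache: [70 71 27]
  4. access 70: HIT. Next use of 70: step 8. Cache: [70 71 27]
  5. access 27: HIT. Next use of 27: step 16. Cache: [70 71 27]
  6. access 11: MISS. Cache: [70 71 27 11]
  7. access 71: HIT. Next use of 71: step 10. Cache: [70 71 27 11]
  8. access 70: HIT. Next use of 70: step 9. Cache: [70 71 27 11]
  9. access 70: HIT. Next use of 70: step 11. Cache: [70 71 27 11]
  10. access 71: HIT. Next use of 71: step 14. Cache: [70 71 27 11]
  11. access 70: HIT. Next use of 70: step 12. Cache: [70 71 27 11]
  12. access 70: HIT. Next use of 70: step 13. Cache: [70 71 27 11]
  13. access 70: HIT. Next use of 70: step 17. Cache: [70 71 27 11]
  14. access 71: HIT. Next use of 71: step 20. Cache: [70 71 27 11]
  15. access 64: MISS. Cache: [70 71 27 11 64]
  16. access 27: HIT. Next use of 27: step 21. Cache: [70 71 27 11 64]
  17. access 70: HIT. Next use of 70: never. Cache: [70 71 27 11 64]
  18. access 11: HIT. Next use of 11: step 22. Cache: [70 71 27 11 64]
  19. access 64: HIT. Next use of 64: never. Cache: [70 71 27 11 64]
  20. access 71: HIT. Next use of 71: never. Cache: [70 71 27 11 64]
  21. access 27: HIT. Next use of 27: never. Cache: [70 71 27 11 64]
  22. access 11: HIT. Next use of 11: never. Cache: [70 71 27 11 64]
  23. access 81: MISS, evict 70 (next use: never). Cache: [71 27 11 64 81]
Total: 17 hits, 6 misses, 1 evictions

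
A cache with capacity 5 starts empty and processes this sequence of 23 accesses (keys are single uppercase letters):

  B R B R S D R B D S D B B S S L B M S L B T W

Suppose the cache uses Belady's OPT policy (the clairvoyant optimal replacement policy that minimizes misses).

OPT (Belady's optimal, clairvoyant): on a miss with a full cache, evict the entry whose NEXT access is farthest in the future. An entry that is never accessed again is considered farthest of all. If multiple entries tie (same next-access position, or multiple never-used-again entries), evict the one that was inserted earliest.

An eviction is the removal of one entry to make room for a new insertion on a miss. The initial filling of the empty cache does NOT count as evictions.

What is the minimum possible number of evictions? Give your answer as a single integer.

Answer: 3

Derivation:
OPT (Belady) simulation (capacity=5):
  1. access B: MISS. Cache: [B]
  2. access R: MISS. Cache: [B R]
  3. access B: HIT. Next use of B: step 8. Cache: [B R]
  4. access R: HIT. Next use of R: step 7. Cache: [B R]
  5. access S: MISS. Cache: [B R S]
  6. access D: MISS. Cache: [B R S D]
  7. access R: HIT. Next use of R: never. Cache: [B R S D]
  8. access B: HIT. Next use of B: step 12. Cache: [B R S D]
  9. access D: HIT. Next use of D: step 11. Cache: [B R S D]
  10. access S: HIT. Next use of S: step 14. Cache: [B R S D]
  11. access D: HIT. Next use of D: never. Cache: [B R S D]
  12. access B: HIT. Next use of B: step 13. Cache: [B R S D]
  13. access B: HIT. Next use of B: step 17. Cache: [B R S D]
  14. access S: HIT. Next use of S: step 15. Cache: [B R S D]
  15. access S: HIT. Next use of S: step 19. Cache: [B R S D]
  16. access L: MISS. Cache: [B R S D L]
  17. access B: HIT. Next use of B: step 21. Cache: [B R S D L]
  18. access M: MISS, evict R (next use: never). Cache: [B S D L M]
  19. access S: HIT. Next use of S: never. Cache: [B S D L M]
  20. access L: HIT. Next use of L: never. Cache: [B S D L M]
  21. access B: HIT. Next use of B: never. Cache: [B S D L M]
  22. access T: MISS, evict B (next use: never). Cache: [S D L M T]
  23. access W: MISS, evict S (next use: never). Cache: [D L M T W]
Total: 15 hits, 8 misses, 3 evictions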